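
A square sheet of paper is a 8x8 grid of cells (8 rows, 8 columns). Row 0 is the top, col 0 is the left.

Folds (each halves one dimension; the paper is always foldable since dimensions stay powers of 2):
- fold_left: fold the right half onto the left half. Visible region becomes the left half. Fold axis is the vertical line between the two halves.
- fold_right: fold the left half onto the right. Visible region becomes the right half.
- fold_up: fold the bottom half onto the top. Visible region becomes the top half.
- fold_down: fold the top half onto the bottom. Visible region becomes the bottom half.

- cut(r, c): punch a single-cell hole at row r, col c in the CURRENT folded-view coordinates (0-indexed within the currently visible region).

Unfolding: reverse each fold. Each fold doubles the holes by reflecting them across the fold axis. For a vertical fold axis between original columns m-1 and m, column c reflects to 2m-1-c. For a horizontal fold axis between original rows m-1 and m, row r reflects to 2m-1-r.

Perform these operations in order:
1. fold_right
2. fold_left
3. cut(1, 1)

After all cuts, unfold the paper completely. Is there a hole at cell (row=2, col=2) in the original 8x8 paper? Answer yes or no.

Op 1 fold_right: fold axis v@4; visible region now rows[0,8) x cols[4,8) = 8x4
Op 2 fold_left: fold axis v@6; visible region now rows[0,8) x cols[4,6) = 8x2
Op 3 cut(1, 1): punch at orig (1,5); cuts so far [(1, 5)]; region rows[0,8) x cols[4,6) = 8x2
Unfold 1 (reflect across v@6): 2 holes -> [(1, 5), (1, 6)]
Unfold 2 (reflect across v@4): 4 holes -> [(1, 1), (1, 2), (1, 5), (1, 6)]
Holes: [(1, 1), (1, 2), (1, 5), (1, 6)]

Answer: no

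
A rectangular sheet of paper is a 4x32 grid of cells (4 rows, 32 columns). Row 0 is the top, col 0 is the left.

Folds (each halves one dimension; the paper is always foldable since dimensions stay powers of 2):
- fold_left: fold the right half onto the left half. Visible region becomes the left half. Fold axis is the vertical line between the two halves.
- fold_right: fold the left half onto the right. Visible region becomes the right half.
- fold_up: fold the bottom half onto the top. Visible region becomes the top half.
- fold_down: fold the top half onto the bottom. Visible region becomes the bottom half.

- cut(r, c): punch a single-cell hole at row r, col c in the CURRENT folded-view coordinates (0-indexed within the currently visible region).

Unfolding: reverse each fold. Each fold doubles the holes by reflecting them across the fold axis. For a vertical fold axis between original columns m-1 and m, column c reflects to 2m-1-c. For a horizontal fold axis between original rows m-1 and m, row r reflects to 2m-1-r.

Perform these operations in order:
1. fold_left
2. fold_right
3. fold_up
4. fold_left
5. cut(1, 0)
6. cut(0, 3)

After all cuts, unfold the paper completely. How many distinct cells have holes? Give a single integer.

Op 1 fold_left: fold axis v@16; visible region now rows[0,4) x cols[0,16) = 4x16
Op 2 fold_right: fold axis v@8; visible region now rows[0,4) x cols[8,16) = 4x8
Op 3 fold_up: fold axis h@2; visible region now rows[0,2) x cols[8,16) = 2x8
Op 4 fold_left: fold axis v@12; visible region now rows[0,2) x cols[8,12) = 2x4
Op 5 cut(1, 0): punch at orig (1,8); cuts so far [(1, 8)]; region rows[0,2) x cols[8,12) = 2x4
Op 6 cut(0, 3): punch at orig (0,11); cuts so far [(0, 11), (1, 8)]; region rows[0,2) x cols[8,12) = 2x4
Unfold 1 (reflect across v@12): 4 holes -> [(0, 11), (0, 12), (1, 8), (1, 15)]
Unfold 2 (reflect across h@2): 8 holes -> [(0, 11), (0, 12), (1, 8), (1, 15), (2, 8), (2, 15), (3, 11), (3, 12)]
Unfold 3 (reflect across v@8): 16 holes -> [(0, 3), (0, 4), (0, 11), (0, 12), (1, 0), (1, 7), (1, 8), (1, 15), (2, 0), (2, 7), (2, 8), (2, 15), (3, 3), (3, 4), (3, 11), (3, 12)]
Unfold 4 (reflect across v@16): 32 holes -> [(0, 3), (0, 4), (0, 11), (0, 12), (0, 19), (0, 20), (0, 27), (0, 28), (1, 0), (1, 7), (1, 8), (1, 15), (1, 16), (1, 23), (1, 24), (1, 31), (2, 0), (2, 7), (2, 8), (2, 15), (2, 16), (2, 23), (2, 24), (2, 31), (3, 3), (3, 4), (3, 11), (3, 12), (3, 19), (3, 20), (3, 27), (3, 28)]

Answer: 32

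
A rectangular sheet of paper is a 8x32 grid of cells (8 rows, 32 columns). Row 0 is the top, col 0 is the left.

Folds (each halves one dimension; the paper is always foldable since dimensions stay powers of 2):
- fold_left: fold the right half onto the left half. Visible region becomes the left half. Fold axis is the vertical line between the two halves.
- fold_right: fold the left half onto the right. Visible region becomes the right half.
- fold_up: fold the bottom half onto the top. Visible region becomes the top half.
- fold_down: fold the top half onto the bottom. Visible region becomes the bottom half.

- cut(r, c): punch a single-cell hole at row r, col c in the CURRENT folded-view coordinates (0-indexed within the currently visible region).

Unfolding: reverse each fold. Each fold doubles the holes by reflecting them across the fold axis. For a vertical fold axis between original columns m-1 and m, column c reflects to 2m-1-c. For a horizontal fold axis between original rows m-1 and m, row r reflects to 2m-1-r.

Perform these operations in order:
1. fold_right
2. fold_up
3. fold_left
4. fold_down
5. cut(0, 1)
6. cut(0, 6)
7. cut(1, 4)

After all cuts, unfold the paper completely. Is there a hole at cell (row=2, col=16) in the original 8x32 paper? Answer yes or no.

Op 1 fold_right: fold axis v@16; visible region now rows[0,8) x cols[16,32) = 8x16
Op 2 fold_up: fold axis h@4; visible region now rows[0,4) x cols[16,32) = 4x16
Op 3 fold_left: fold axis v@24; visible region now rows[0,4) x cols[16,24) = 4x8
Op 4 fold_down: fold axis h@2; visible region now rows[2,4) x cols[16,24) = 2x8
Op 5 cut(0, 1): punch at orig (2,17); cuts so far [(2, 17)]; region rows[2,4) x cols[16,24) = 2x8
Op 6 cut(0, 6): punch at orig (2,22); cuts so far [(2, 17), (2, 22)]; region rows[2,4) x cols[16,24) = 2x8
Op 7 cut(1, 4): punch at orig (3,20); cuts so far [(2, 17), (2, 22), (3, 20)]; region rows[2,4) x cols[16,24) = 2x8
Unfold 1 (reflect across h@2): 6 holes -> [(0, 20), (1, 17), (1, 22), (2, 17), (2, 22), (3, 20)]
Unfold 2 (reflect across v@24): 12 holes -> [(0, 20), (0, 27), (1, 17), (1, 22), (1, 25), (1, 30), (2, 17), (2, 22), (2, 25), (2, 30), (3, 20), (3, 27)]
Unfold 3 (reflect across h@4): 24 holes -> [(0, 20), (0, 27), (1, 17), (1, 22), (1, 25), (1, 30), (2, 17), (2, 22), (2, 25), (2, 30), (3, 20), (3, 27), (4, 20), (4, 27), (5, 17), (5, 22), (5, 25), (5, 30), (6, 17), (6, 22), (6, 25), (6, 30), (7, 20), (7, 27)]
Unfold 4 (reflect across v@16): 48 holes -> [(0, 4), (0, 11), (0, 20), (0, 27), (1, 1), (1, 6), (1, 9), (1, 14), (1, 17), (1, 22), (1, 25), (1, 30), (2, 1), (2, 6), (2, 9), (2, 14), (2, 17), (2, 22), (2, 25), (2, 30), (3, 4), (3, 11), (3, 20), (3, 27), (4, 4), (4, 11), (4, 20), (4, 27), (5, 1), (5, 6), (5, 9), (5, 14), (5, 17), (5, 22), (5, 25), (5, 30), (6, 1), (6, 6), (6, 9), (6, 14), (6, 17), (6, 22), (6, 25), (6, 30), (7, 4), (7, 11), (7, 20), (7, 27)]
Holes: [(0, 4), (0, 11), (0, 20), (0, 27), (1, 1), (1, 6), (1, 9), (1, 14), (1, 17), (1, 22), (1, 25), (1, 30), (2, 1), (2, 6), (2, 9), (2, 14), (2, 17), (2, 22), (2, 25), (2, 30), (3, 4), (3, 11), (3, 20), (3, 27), (4, 4), (4, 11), (4, 20), (4, 27), (5, 1), (5, 6), (5, 9), (5, 14), (5, 17), (5, 22), (5, 25), (5, 30), (6, 1), (6, 6), (6, 9), (6, 14), (6, 17), (6, 22), (6, 25), (6, 30), (7, 4), (7, 11), (7, 20), (7, 27)]

Answer: no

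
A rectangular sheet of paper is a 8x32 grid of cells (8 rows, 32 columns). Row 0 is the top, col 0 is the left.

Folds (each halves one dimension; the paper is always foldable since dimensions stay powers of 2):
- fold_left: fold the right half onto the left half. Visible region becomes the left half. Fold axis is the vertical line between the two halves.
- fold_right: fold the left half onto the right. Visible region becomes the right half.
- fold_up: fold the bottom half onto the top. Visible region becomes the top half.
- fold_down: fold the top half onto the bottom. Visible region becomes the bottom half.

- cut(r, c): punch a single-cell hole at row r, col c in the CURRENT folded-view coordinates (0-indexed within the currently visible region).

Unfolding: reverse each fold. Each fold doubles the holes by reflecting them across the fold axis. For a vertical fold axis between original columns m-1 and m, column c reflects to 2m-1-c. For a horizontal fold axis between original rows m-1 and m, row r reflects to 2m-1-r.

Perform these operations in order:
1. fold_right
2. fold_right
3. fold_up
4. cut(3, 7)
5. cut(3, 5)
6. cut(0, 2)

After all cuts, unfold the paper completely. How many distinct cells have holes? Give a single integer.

Answer: 24

Derivation:
Op 1 fold_right: fold axis v@16; visible region now rows[0,8) x cols[16,32) = 8x16
Op 2 fold_right: fold axis v@24; visible region now rows[0,8) x cols[24,32) = 8x8
Op 3 fold_up: fold axis h@4; visible region now rows[0,4) x cols[24,32) = 4x8
Op 4 cut(3, 7): punch at orig (3,31); cuts so far [(3, 31)]; region rows[0,4) x cols[24,32) = 4x8
Op 5 cut(3, 5): punch at orig (3,29); cuts so far [(3, 29), (3, 31)]; region rows[0,4) x cols[24,32) = 4x8
Op 6 cut(0, 2): punch at orig (0,26); cuts so far [(0, 26), (3, 29), (3, 31)]; region rows[0,4) x cols[24,32) = 4x8
Unfold 1 (reflect across h@4): 6 holes -> [(0, 26), (3, 29), (3, 31), (4, 29), (4, 31), (7, 26)]
Unfold 2 (reflect across v@24): 12 holes -> [(0, 21), (0, 26), (3, 16), (3, 18), (3, 29), (3, 31), (4, 16), (4, 18), (4, 29), (4, 31), (7, 21), (7, 26)]
Unfold 3 (reflect across v@16): 24 holes -> [(0, 5), (0, 10), (0, 21), (0, 26), (3, 0), (3, 2), (3, 13), (3, 15), (3, 16), (3, 18), (3, 29), (3, 31), (4, 0), (4, 2), (4, 13), (4, 15), (4, 16), (4, 18), (4, 29), (4, 31), (7, 5), (7, 10), (7, 21), (7, 26)]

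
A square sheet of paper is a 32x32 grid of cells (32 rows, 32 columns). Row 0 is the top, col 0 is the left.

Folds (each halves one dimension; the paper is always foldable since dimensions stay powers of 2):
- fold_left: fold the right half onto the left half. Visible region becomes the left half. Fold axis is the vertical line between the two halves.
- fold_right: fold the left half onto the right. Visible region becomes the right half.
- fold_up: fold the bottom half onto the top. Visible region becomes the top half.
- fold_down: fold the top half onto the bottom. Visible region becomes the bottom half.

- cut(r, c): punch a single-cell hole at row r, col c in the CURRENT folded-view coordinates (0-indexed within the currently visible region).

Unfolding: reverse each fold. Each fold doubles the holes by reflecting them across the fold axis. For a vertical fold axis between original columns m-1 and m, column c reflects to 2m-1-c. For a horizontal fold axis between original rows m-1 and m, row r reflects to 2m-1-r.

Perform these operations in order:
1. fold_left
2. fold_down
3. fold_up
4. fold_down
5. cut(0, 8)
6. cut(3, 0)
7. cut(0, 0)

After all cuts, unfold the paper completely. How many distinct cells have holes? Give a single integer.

Op 1 fold_left: fold axis v@16; visible region now rows[0,32) x cols[0,16) = 32x16
Op 2 fold_down: fold axis h@16; visible region now rows[16,32) x cols[0,16) = 16x16
Op 3 fold_up: fold axis h@24; visible region now rows[16,24) x cols[0,16) = 8x16
Op 4 fold_down: fold axis h@20; visible region now rows[20,24) x cols[0,16) = 4x16
Op 5 cut(0, 8): punch at orig (20,8); cuts so far [(20, 8)]; region rows[20,24) x cols[0,16) = 4x16
Op 6 cut(3, 0): punch at orig (23,0); cuts so far [(20, 8), (23, 0)]; region rows[20,24) x cols[0,16) = 4x16
Op 7 cut(0, 0): punch at orig (20,0); cuts so far [(20, 0), (20, 8), (23, 0)]; region rows[20,24) x cols[0,16) = 4x16
Unfold 1 (reflect across h@20): 6 holes -> [(16, 0), (19, 0), (19, 8), (20, 0), (20, 8), (23, 0)]
Unfold 2 (reflect across h@24): 12 holes -> [(16, 0), (19, 0), (19, 8), (20, 0), (20, 8), (23, 0), (24, 0), (27, 0), (27, 8), (28, 0), (28, 8), (31, 0)]
Unfold 3 (reflect across h@16): 24 holes -> [(0, 0), (3, 0), (3, 8), (4, 0), (4, 8), (7, 0), (8, 0), (11, 0), (11, 8), (12, 0), (12, 8), (15, 0), (16, 0), (19, 0), (19, 8), (20, 0), (20, 8), (23, 0), (24, 0), (27, 0), (27, 8), (28, 0), (28, 8), (31, 0)]
Unfold 4 (reflect across v@16): 48 holes -> [(0, 0), (0, 31), (3, 0), (3, 8), (3, 23), (3, 31), (4, 0), (4, 8), (4, 23), (4, 31), (7, 0), (7, 31), (8, 0), (8, 31), (11, 0), (11, 8), (11, 23), (11, 31), (12, 0), (12, 8), (12, 23), (12, 31), (15, 0), (15, 31), (16, 0), (16, 31), (19, 0), (19, 8), (19, 23), (19, 31), (20, 0), (20, 8), (20, 23), (20, 31), (23, 0), (23, 31), (24, 0), (24, 31), (27, 0), (27, 8), (27, 23), (27, 31), (28, 0), (28, 8), (28, 23), (28, 31), (31, 0), (31, 31)]

Answer: 48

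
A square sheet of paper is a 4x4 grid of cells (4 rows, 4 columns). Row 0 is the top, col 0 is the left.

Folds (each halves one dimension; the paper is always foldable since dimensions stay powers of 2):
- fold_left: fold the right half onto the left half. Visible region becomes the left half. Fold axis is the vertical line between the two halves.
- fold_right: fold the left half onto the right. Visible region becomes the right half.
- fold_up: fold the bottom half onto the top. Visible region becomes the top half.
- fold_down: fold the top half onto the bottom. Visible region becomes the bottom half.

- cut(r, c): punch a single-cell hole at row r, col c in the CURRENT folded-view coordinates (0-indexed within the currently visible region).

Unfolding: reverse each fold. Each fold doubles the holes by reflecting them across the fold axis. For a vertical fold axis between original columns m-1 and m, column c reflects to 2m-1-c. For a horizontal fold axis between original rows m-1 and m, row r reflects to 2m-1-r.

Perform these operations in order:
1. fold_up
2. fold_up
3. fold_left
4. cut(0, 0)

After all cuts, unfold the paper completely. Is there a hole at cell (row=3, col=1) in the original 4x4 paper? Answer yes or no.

Answer: no

Derivation:
Op 1 fold_up: fold axis h@2; visible region now rows[0,2) x cols[0,4) = 2x4
Op 2 fold_up: fold axis h@1; visible region now rows[0,1) x cols[0,4) = 1x4
Op 3 fold_left: fold axis v@2; visible region now rows[0,1) x cols[0,2) = 1x2
Op 4 cut(0, 0): punch at orig (0,0); cuts so far [(0, 0)]; region rows[0,1) x cols[0,2) = 1x2
Unfold 1 (reflect across v@2): 2 holes -> [(0, 0), (0, 3)]
Unfold 2 (reflect across h@1): 4 holes -> [(0, 0), (0, 3), (1, 0), (1, 3)]
Unfold 3 (reflect across h@2): 8 holes -> [(0, 0), (0, 3), (1, 0), (1, 3), (2, 0), (2, 3), (3, 0), (3, 3)]
Holes: [(0, 0), (0, 3), (1, 0), (1, 3), (2, 0), (2, 3), (3, 0), (3, 3)]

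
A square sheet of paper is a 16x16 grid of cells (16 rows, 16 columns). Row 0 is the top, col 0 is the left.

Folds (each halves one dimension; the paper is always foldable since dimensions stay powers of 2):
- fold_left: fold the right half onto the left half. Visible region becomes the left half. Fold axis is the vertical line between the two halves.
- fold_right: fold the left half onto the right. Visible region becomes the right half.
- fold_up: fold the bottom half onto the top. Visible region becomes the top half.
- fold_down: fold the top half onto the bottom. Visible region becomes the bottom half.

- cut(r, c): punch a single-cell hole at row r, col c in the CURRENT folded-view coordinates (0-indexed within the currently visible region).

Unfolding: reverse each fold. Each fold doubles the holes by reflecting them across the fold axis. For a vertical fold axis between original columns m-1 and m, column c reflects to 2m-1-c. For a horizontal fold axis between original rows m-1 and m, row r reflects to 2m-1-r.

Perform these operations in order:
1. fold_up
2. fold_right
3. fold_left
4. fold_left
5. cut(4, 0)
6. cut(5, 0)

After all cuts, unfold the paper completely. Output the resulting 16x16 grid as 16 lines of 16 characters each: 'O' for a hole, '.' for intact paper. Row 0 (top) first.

Answer: ................
................
................
................
O..OO..OO..OO..O
O..OO..OO..OO..O
................
................
................
................
O..OO..OO..OO..O
O..OO..OO..OO..O
................
................
................
................

Derivation:
Op 1 fold_up: fold axis h@8; visible region now rows[0,8) x cols[0,16) = 8x16
Op 2 fold_right: fold axis v@8; visible region now rows[0,8) x cols[8,16) = 8x8
Op 3 fold_left: fold axis v@12; visible region now rows[0,8) x cols[8,12) = 8x4
Op 4 fold_left: fold axis v@10; visible region now rows[0,8) x cols[8,10) = 8x2
Op 5 cut(4, 0): punch at orig (4,8); cuts so far [(4, 8)]; region rows[0,8) x cols[8,10) = 8x2
Op 6 cut(5, 0): punch at orig (5,8); cuts so far [(4, 8), (5, 8)]; region rows[0,8) x cols[8,10) = 8x2
Unfold 1 (reflect across v@10): 4 holes -> [(4, 8), (4, 11), (5, 8), (5, 11)]
Unfold 2 (reflect across v@12): 8 holes -> [(4, 8), (4, 11), (4, 12), (4, 15), (5, 8), (5, 11), (5, 12), (5, 15)]
Unfold 3 (reflect across v@8): 16 holes -> [(4, 0), (4, 3), (4, 4), (4, 7), (4, 8), (4, 11), (4, 12), (4, 15), (5, 0), (5, 3), (5, 4), (5, 7), (5, 8), (5, 11), (5, 12), (5, 15)]
Unfold 4 (reflect across h@8): 32 holes -> [(4, 0), (4, 3), (4, 4), (4, 7), (4, 8), (4, 11), (4, 12), (4, 15), (5, 0), (5, 3), (5, 4), (5, 7), (5, 8), (5, 11), (5, 12), (5, 15), (10, 0), (10, 3), (10, 4), (10, 7), (10, 8), (10, 11), (10, 12), (10, 15), (11, 0), (11, 3), (11, 4), (11, 7), (11, 8), (11, 11), (11, 12), (11, 15)]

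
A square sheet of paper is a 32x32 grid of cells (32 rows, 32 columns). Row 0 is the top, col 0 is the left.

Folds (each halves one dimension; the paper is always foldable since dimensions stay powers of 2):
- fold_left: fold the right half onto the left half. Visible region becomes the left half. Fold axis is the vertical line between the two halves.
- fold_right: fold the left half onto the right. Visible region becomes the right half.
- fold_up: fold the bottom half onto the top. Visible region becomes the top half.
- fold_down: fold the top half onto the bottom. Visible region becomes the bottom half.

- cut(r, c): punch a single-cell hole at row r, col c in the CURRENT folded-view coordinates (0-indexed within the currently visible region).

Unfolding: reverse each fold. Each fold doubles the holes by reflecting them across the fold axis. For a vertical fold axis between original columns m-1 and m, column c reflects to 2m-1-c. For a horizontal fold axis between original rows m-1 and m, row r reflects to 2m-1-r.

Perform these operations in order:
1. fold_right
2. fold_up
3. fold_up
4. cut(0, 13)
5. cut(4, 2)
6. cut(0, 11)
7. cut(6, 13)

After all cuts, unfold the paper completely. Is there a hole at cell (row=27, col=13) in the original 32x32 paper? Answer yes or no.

Answer: yes

Derivation:
Op 1 fold_right: fold axis v@16; visible region now rows[0,32) x cols[16,32) = 32x16
Op 2 fold_up: fold axis h@16; visible region now rows[0,16) x cols[16,32) = 16x16
Op 3 fold_up: fold axis h@8; visible region now rows[0,8) x cols[16,32) = 8x16
Op 4 cut(0, 13): punch at orig (0,29); cuts so far [(0, 29)]; region rows[0,8) x cols[16,32) = 8x16
Op 5 cut(4, 2): punch at orig (4,18); cuts so far [(0, 29), (4, 18)]; region rows[0,8) x cols[16,32) = 8x16
Op 6 cut(0, 11): punch at orig (0,27); cuts so far [(0, 27), (0, 29), (4, 18)]; region rows[0,8) x cols[16,32) = 8x16
Op 7 cut(6, 13): punch at orig (6,29); cuts so far [(0, 27), (0, 29), (4, 18), (6, 29)]; region rows[0,8) x cols[16,32) = 8x16
Unfold 1 (reflect across h@8): 8 holes -> [(0, 27), (0, 29), (4, 18), (6, 29), (9, 29), (11, 18), (15, 27), (15, 29)]
Unfold 2 (reflect across h@16): 16 holes -> [(0, 27), (0, 29), (4, 18), (6, 29), (9, 29), (11, 18), (15, 27), (15, 29), (16, 27), (16, 29), (20, 18), (22, 29), (25, 29), (27, 18), (31, 27), (31, 29)]
Unfold 3 (reflect across v@16): 32 holes -> [(0, 2), (0, 4), (0, 27), (0, 29), (4, 13), (4, 18), (6, 2), (6, 29), (9, 2), (9, 29), (11, 13), (11, 18), (15, 2), (15, 4), (15, 27), (15, 29), (16, 2), (16, 4), (16, 27), (16, 29), (20, 13), (20, 18), (22, 2), (22, 29), (25, 2), (25, 29), (27, 13), (27, 18), (31, 2), (31, 4), (31, 27), (31, 29)]
Holes: [(0, 2), (0, 4), (0, 27), (0, 29), (4, 13), (4, 18), (6, 2), (6, 29), (9, 2), (9, 29), (11, 13), (11, 18), (15, 2), (15, 4), (15, 27), (15, 29), (16, 2), (16, 4), (16, 27), (16, 29), (20, 13), (20, 18), (22, 2), (22, 29), (25, 2), (25, 29), (27, 13), (27, 18), (31, 2), (31, 4), (31, 27), (31, 29)]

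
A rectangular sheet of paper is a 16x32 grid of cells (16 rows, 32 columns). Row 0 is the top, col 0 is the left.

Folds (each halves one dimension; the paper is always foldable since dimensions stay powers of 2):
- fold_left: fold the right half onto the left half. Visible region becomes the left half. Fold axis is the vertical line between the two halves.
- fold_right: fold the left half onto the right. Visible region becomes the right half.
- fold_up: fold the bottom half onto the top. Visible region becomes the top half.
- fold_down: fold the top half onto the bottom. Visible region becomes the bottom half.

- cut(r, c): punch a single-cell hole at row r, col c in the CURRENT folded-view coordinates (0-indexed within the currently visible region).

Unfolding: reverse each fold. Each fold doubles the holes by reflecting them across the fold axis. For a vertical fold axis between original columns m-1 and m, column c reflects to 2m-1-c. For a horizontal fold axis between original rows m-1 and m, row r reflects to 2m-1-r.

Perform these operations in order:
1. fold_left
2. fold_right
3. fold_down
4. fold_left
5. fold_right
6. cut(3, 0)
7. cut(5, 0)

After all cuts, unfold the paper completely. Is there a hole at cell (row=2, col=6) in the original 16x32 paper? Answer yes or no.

Answer: yes

Derivation:
Op 1 fold_left: fold axis v@16; visible region now rows[0,16) x cols[0,16) = 16x16
Op 2 fold_right: fold axis v@8; visible region now rows[0,16) x cols[8,16) = 16x8
Op 3 fold_down: fold axis h@8; visible region now rows[8,16) x cols[8,16) = 8x8
Op 4 fold_left: fold axis v@12; visible region now rows[8,16) x cols[8,12) = 8x4
Op 5 fold_right: fold axis v@10; visible region now rows[8,16) x cols[10,12) = 8x2
Op 6 cut(3, 0): punch at orig (11,10); cuts so far [(11, 10)]; region rows[8,16) x cols[10,12) = 8x2
Op 7 cut(5, 0): punch at orig (13,10); cuts so far [(11, 10), (13, 10)]; region rows[8,16) x cols[10,12) = 8x2
Unfold 1 (reflect across v@10): 4 holes -> [(11, 9), (11, 10), (13, 9), (13, 10)]
Unfold 2 (reflect across v@12): 8 holes -> [(11, 9), (11, 10), (11, 13), (11, 14), (13, 9), (13, 10), (13, 13), (13, 14)]
Unfold 3 (reflect across h@8): 16 holes -> [(2, 9), (2, 10), (2, 13), (2, 14), (4, 9), (4, 10), (4, 13), (4, 14), (11, 9), (11, 10), (11, 13), (11, 14), (13, 9), (13, 10), (13, 13), (13, 14)]
Unfold 4 (reflect across v@8): 32 holes -> [(2, 1), (2, 2), (2, 5), (2, 6), (2, 9), (2, 10), (2, 13), (2, 14), (4, 1), (4, 2), (4, 5), (4, 6), (4, 9), (4, 10), (4, 13), (4, 14), (11, 1), (11, 2), (11, 5), (11, 6), (11, 9), (11, 10), (11, 13), (11, 14), (13, 1), (13, 2), (13, 5), (13, 6), (13, 9), (13, 10), (13, 13), (13, 14)]
Unfold 5 (reflect across v@16): 64 holes -> [(2, 1), (2, 2), (2, 5), (2, 6), (2, 9), (2, 10), (2, 13), (2, 14), (2, 17), (2, 18), (2, 21), (2, 22), (2, 25), (2, 26), (2, 29), (2, 30), (4, 1), (4, 2), (4, 5), (4, 6), (4, 9), (4, 10), (4, 13), (4, 14), (4, 17), (4, 18), (4, 21), (4, 22), (4, 25), (4, 26), (4, 29), (4, 30), (11, 1), (11, 2), (11, 5), (11, 6), (11, 9), (11, 10), (11, 13), (11, 14), (11, 17), (11, 18), (11, 21), (11, 22), (11, 25), (11, 26), (11, 29), (11, 30), (13, 1), (13, 2), (13, 5), (13, 6), (13, 9), (13, 10), (13, 13), (13, 14), (13, 17), (13, 18), (13, 21), (13, 22), (13, 25), (13, 26), (13, 29), (13, 30)]
Holes: [(2, 1), (2, 2), (2, 5), (2, 6), (2, 9), (2, 10), (2, 13), (2, 14), (2, 17), (2, 18), (2, 21), (2, 22), (2, 25), (2, 26), (2, 29), (2, 30), (4, 1), (4, 2), (4, 5), (4, 6), (4, 9), (4, 10), (4, 13), (4, 14), (4, 17), (4, 18), (4, 21), (4, 22), (4, 25), (4, 26), (4, 29), (4, 30), (11, 1), (11, 2), (11, 5), (11, 6), (11, 9), (11, 10), (11, 13), (11, 14), (11, 17), (11, 18), (11, 21), (11, 22), (11, 25), (11, 26), (11, 29), (11, 30), (13, 1), (13, 2), (13, 5), (13, 6), (13, 9), (13, 10), (13, 13), (13, 14), (13, 17), (13, 18), (13, 21), (13, 22), (13, 25), (13, 26), (13, 29), (13, 30)]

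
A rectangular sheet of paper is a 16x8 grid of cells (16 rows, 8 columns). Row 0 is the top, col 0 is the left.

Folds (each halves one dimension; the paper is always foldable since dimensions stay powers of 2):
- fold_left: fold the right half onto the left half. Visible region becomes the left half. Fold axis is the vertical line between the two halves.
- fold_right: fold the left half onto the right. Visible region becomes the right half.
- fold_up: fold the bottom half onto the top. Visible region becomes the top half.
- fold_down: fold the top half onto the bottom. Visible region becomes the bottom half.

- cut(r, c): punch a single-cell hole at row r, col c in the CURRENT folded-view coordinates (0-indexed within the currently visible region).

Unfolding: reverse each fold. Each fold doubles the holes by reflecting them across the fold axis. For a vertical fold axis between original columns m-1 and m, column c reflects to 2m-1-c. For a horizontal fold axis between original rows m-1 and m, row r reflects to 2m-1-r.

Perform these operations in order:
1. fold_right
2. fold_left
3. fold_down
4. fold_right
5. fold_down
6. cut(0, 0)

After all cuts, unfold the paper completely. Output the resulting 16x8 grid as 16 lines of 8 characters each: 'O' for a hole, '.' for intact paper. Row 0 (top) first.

Answer: ........
........
........
OOOOOOOO
OOOOOOOO
........
........
........
........
........
........
OOOOOOOO
OOOOOOOO
........
........
........

Derivation:
Op 1 fold_right: fold axis v@4; visible region now rows[0,16) x cols[4,8) = 16x4
Op 2 fold_left: fold axis v@6; visible region now rows[0,16) x cols[4,6) = 16x2
Op 3 fold_down: fold axis h@8; visible region now rows[8,16) x cols[4,6) = 8x2
Op 4 fold_right: fold axis v@5; visible region now rows[8,16) x cols[5,6) = 8x1
Op 5 fold_down: fold axis h@12; visible region now rows[12,16) x cols[5,6) = 4x1
Op 6 cut(0, 0): punch at orig (12,5); cuts so far [(12, 5)]; region rows[12,16) x cols[5,6) = 4x1
Unfold 1 (reflect across h@12): 2 holes -> [(11, 5), (12, 5)]
Unfold 2 (reflect across v@5): 4 holes -> [(11, 4), (11, 5), (12, 4), (12, 5)]
Unfold 3 (reflect across h@8): 8 holes -> [(3, 4), (3, 5), (4, 4), (4, 5), (11, 4), (11, 5), (12, 4), (12, 5)]
Unfold 4 (reflect across v@6): 16 holes -> [(3, 4), (3, 5), (3, 6), (3, 7), (4, 4), (4, 5), (4, 6), (4, 7), (11, 4), (11, 5), (11, 6), (11, 7), (12, 4), (12, 5), (12, 6), (12, 7)]
Unfold 5 (reflect across v@4): 32 holes -> [(3, 0), (3, 1), (3, 2), (3, 3), (3, 4), (3, 5), (3, 6), (3, 7), (4, 0), (4, 1), (4, 2), (4, 3), (4, 4), (4, 5), (4, 6), (4, 7), (11, 0), (11, 1), (11, 2), (11, 3), (11, 4), (11, 5), (11, 6), (11, 7), (12, 0), (12, 1), (12, 2), (12, 3), (12, 4), (12, 5), (12, 6), (12, 7)]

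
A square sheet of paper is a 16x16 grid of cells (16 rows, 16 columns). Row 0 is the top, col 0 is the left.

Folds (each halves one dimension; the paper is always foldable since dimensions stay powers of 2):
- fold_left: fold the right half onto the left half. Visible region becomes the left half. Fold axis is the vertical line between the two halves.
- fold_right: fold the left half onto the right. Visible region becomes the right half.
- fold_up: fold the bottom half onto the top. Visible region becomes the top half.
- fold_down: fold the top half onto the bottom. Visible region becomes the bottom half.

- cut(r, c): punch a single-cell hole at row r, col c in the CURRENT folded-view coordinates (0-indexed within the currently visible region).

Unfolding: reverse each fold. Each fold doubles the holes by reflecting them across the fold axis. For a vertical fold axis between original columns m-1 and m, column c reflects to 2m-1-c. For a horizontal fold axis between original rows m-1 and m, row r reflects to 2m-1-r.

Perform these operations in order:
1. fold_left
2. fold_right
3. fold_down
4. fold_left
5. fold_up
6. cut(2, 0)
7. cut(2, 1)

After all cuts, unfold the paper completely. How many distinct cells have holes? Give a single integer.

Answer: 64

Derivation:
Op 1 fold_left: fold axis v@8; visible region now rows[0,16) x cols[0,8) = 16x8
Op 2 fold_right: fold axis v@4; visible region now rows[0,16) x cols[4,8) = 16x4
Op 3 fold_down: fold axis h@8; visible region now rows[8,16) x cols[4,8) = 8x4
Op 4 fold_left: fold axis v@6; visible region now rows[8,16) x cols[4,6) = 8x2
Op 5 fold_up: fold axis h@12; visible region now rows[8,12) x cols[4,6) = 4x2
Op 6 cut(2, 0): punch at orig (10,4); cuts so far [(10, 4)]; region rows[8,12) x cols[4,6) = 4x2
Op 7 cut(2, 1): punch at orig (10,5); cuts so far [(10, 4), (10, 5)]; region rows[8,12) x cols[4,6) = 4x2
Unfold 1 (reflect across h@12): 4 holes -> [(10, 4), (10, 5), (13, 4), (13, 5)]
Unfold 2 (reflect across v@6): 8 holes -> [(10, 4), (10, 5), (10, 6), (10, 7), (13, 4), (13, 5), (13, 6), (13, 7)]
Unfold 3 (reflect across h@8): 16 holes -> [(2, 4), (2, 5), (2, 6), (2, 7), (5, 4), (5, 5), (5, 6), (5, 7), (10, 4), (10, 5), (10, 6), (10, 7), (13, 4), (13, 5), (13, 6), (13, 7)]
Unfold 4 (reflect across v@4): 32 holes -> [(2, 0), (2, 1), (2, 2), (2, 3), (2, 4), (2, 5), (2, 6), (2, 7), (5, 0), (5, 1), (5, 2), (5, 3), (5, 4), (5, 5), (5, 6), (5, 7), (10, 0), (10, 1), (10, 2), (10, 3), (10, 4), (10, 5), (10, 6), (10, 7), (13, 0), (13, 1), (13, 2), (13, 3), (13, 4), (13, 5), (13, 6), (13, 7)]
Unfold 5 (reflect across v@8): 64 holes -> [(2, 0), (2, 1), (2, 2), (2, 3), (2, 4), (2, 5), (2, 6), (2, 7), (2, 8), (2, 9), (2, 10), (2, 11), (2, 12), (2, 13), (2, 14), (2, 15), (5, 0), (5, 1), (5, 2), (5, 3), (5, 4), (5, 5), (5, 6), (5, 7), (5, 8), (5, 9), (5, 10), (5, 11), (5, 12), (5, 13), (5, 14), (5, 15), (10, 0), (10, 1), (10, 2), (10, 3), (10, 4), (10, 5), (10, 6), (10, 7), (10, 8), (10, 9), (10, 10), (10, 11), (10, 12), (10, 13), (10, 14), (10, 15), (13, 0), (13, 1), (13, 2), (13, 3), (13, 4), (13, 5), (13, 6), (13, 7), (13, 8), (13, 9), (13, 10), (13, 11), (13, 12), (13, 13), (13, 14), (13, 15)]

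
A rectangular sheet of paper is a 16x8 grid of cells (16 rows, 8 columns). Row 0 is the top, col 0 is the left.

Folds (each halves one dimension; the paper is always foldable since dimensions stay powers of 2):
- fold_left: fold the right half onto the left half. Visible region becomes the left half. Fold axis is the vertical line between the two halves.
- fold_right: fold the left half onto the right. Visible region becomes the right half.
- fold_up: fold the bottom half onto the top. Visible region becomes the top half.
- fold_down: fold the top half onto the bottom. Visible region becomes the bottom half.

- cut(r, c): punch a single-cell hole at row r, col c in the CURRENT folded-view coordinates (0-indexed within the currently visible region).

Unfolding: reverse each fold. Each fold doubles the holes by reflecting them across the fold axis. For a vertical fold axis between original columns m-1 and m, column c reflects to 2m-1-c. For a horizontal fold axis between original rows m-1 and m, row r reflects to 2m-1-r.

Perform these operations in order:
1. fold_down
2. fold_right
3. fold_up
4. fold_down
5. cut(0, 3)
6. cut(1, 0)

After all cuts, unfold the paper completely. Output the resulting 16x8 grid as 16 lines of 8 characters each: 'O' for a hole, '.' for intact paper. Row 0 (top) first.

Answer: ...OO...
O......O
O......O
...OO...
...OO...
O......O
O......O
...OO...
...OO...
O......O
O......O
...OO...
...OO...
O......O
O......O
...OO...

Derivation:
Op 1 fold_down: fold axis h@8; visible region now rows[8,16) x cols[0,8) = 8x8
Op 2 fold_right: fold axis v@4; visible region now rows[8,16) x cols[4,8) = 8x4
Op 3 fold_up: fold axis h@12; visible region now rows[8,12) x cols[4,8) = 4x4
Op 4 fold_down: fold axis h@10; visible region now rows[10,12) x cols[4,8) = 2x4
Op 5 cut(0, 3): punch at orig (10,7); cuts so far [(10, 7)]; region rows[10,12) x cols[4,8) = 2x4
Op 6 cut(1, 0): punch at orig (11,4); cuts so far [(10, 7), (11, 4)]; region rows[10,12) x cols[4,8) = 2x4
Unfold 1 (reflect across h@10): 4 holes -> [(8, 4), (9, 7), (10, 7), (11, 4)]
Unfold 2 (reflect across h@12): 8 holes -> [(8, 4), (9, 7), (10, 7), (11, 4), (12, 4), (13, 7), (14, 7), (15, 4)]
Unfold 3 (reflect across v@4): 16 holes -> [(8, 3), (8, 4), (9, 0), (9, 7), (10, 0), (10, 7), (11, 3), (11, 4), (12, 3), (12, 4), (13, 0), (13, 7), (14, 0), (14, 7), (15, 3), (15, 4)]
Unfold 4 (reflect across h@8): 32 holes -> [(0, 3), (0, 4), (1, 0), (1, 7), (2, 0), (2, 7), (3, 3), (3, 4), (4, 3), (4, 4), (5, 0), (5, 7), (6, 0), (6, 7), (7, 3), (7, 4), (8, 3), (8, 4), (9, 0), (9, 7), (10, 0), (10, 7), (11, 3), (11, 4), (12, 3), (12, 4), (13, 0), (13, 7), (14, 0), (14, 7), (15, 3), (15, 4)]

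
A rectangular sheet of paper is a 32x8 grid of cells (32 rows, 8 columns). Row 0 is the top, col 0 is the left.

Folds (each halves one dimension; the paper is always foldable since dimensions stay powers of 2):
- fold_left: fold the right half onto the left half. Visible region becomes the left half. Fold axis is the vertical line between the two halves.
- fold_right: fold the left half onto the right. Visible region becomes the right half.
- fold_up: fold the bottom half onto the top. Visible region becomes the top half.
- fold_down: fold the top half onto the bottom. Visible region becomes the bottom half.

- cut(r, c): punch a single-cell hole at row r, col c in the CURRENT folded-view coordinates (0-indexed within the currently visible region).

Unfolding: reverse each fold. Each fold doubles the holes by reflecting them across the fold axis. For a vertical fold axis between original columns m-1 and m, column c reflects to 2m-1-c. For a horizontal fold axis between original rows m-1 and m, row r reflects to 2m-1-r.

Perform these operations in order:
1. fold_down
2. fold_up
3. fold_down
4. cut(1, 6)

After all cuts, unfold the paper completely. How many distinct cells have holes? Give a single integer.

Answer: 8

Derivation:
Op 1 fold_down: fold axis h@16; visible region now rows[16,32) x cols[0,8) = 16x8
Op 2 fold_up: fold axis h@24; visible region now rows[16,24) x cols[0,8) = 8x8
Op 3 fold_down: fold axis h@20; visible region now rows[20,24) x cols[0,8) = 4x8
Op 4 cut(1, 6): punch at orig (21,6); cuts so far [(21, 6)]; region rows[20,24) x cols[0,8) = 4x8
Unfold 1 (reflect across h@20): 2 holes -> [(18, 6), (21, 6)]
Unfold 2 (reflect across h@24): 4 holes -> [(18, 6), (21, 6), (26, 6), (29, 6)]
Unfold 3 (reflect across h@16): 8 holes -> [(2, 6), (5, 6), (10, 6), (13, 6), (18, 6), (21, 6), (26, 6), (29, 6)]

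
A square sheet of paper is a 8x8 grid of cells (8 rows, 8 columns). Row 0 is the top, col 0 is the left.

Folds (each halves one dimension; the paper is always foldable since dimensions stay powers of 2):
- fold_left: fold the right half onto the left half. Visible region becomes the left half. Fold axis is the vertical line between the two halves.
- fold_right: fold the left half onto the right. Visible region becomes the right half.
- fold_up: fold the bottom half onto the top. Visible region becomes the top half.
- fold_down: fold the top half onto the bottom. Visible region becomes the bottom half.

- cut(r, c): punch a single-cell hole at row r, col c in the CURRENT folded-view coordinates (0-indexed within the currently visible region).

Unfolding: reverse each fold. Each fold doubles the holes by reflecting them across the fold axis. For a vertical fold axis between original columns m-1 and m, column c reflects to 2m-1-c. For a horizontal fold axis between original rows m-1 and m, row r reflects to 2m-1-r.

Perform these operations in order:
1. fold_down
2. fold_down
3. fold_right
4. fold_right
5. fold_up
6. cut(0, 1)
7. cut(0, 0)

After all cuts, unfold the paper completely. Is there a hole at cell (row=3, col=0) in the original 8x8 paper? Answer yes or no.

Answer: yes

Derivation:
Op 1 fold_down: fold axis h@4; visible region now rows[4,8) x cols[0,8) = 4x8
Op 2 fold_down: fold axis h@6; visible region now rows[6,8) x cols[0,8) = 2x8
Op 3 fold_right: fold axis v@4; visible region now rows[6,8) x cols[4,8) = 2x4
Op 4 fold_right: fold axis v@6; visible region now rows[6,8) x cols[6,8) = 2x2
Op 5 fold_up: fold axis h@7; visible region now rows[6,7) x cols[6,8) = 1x2
Op 6 cut(0, 1): punch at orig (6,7); cuts so far [(6, 7)]; region rows[6,7) x cols[6,8) = 1x2
Op 7 cut(0, 0): punch at orig (6,6); cuts so far [(6, 6), (6, 7)]; region rows[6,7) x cols[6,8) = 1x2
Unfold 1 (reflect across h@7): 4 holes -> [(6, 6), (6, 7), (7, 6), (7, 7)]
Unfold 2 (reflect across v@6): 8 holes -> [(6, 4), (6, 5), (6, 6), (6, 7), (7, 4), (7, 5), (7, 6), (7, 7)]
Unfold 3 (reflect across v@4): 16 holes -> [(6, 0), (6, 1), (6, 2), (6, 3), (6, 4), (6, 5), (6, 6), (6, 7), (7, 0), (7, 1), (7, 2), (7, 3), (7, 4), (7, 5), (7, 6), (7, 7)]
Unfold 4 (reflect across h@6): 32 holes -> [(4, 0), (4, 1), (4, 2), (4, 3), (4, 4), (4, 5), (4, 6), (4, 7), (5, 0), (5, 1), (5, 2), (5, 3), (5, 4), (5, 5), (5, 6), (5, 7), (6, 0), (6, 1), (6, 2), (6, 3), (6, 4), (6, 5), (6, 6), (6, 7), (7, 0), (7, 1), (7, 2), (7, 3), (7, 4), (7, 5), (7, 6), (7, 7)]
Unfold 5 (reflect across h@4): 64 holes -> [(0, 0), (0, 1), (0, 2), (0, 3), (0, 4), (0, 5), (0, 6), (0, 7), (1, 0), (1, 1), (1, 2), (1, 3), (1, 4), (1, 5), (1, 6), (1, 7), (2, 0), (2, 1), (2, 2), (2, 3), (2, 4), (2, 5), (2, 6), (2, 7), (3, 0), (3, 1), (3, 2), (3, 3), (3, 4), (3, 5), (3, 6), (3, 7), (4, 0), (4, 1), (4, 2), (4, 3), (4, 4), (4, 5), (4, 6), (4, 7), (5, 0), (5, 1), (5, 2), (5, 3), (5, 4), (5, 5), (5, 6), (5, 7), (6, 0), (6, 1), (6, 2), (6, 3), (6, 4), (6, 5), (6, 6), (6, 7), (7, 0), (7, 1), (7, 2), (7, 3), (7, 4), (7, 5), (7, 6), (7, 7)]
Holes: [(0, 0), (0, 1), (0, 2), (0, 3), (0, 4), (0, 5), (0, 6), (0, 7), (1, 0), (1, 1), (1, 2), (1, 3), (1, 4), (1, 5), (1, 6), (1, 7), (2, 0), (2, 1), (2, 2), (2, 3), (2, 4), (2, 5), (2, 6), (2, 7), (3, 0), (3, 1), (3, 2), (3, 3), (3, 4), (3, 5), (3, 6), (3, 7), (4, 0), (4, 1), (4, 2), (4, 3), (4, 4), (4, 5), (4, 6), (4, 7), (5, 0), (5, 1), (5, 2), (5, 3), (5, 4), (5, 5), (5, 6), (5, 7), (6, 0), (6, 1), (6, 2), (6, 3), (6, 4), (6, 5), (6, 6), (6, 7), (7, 0), (7, 1), (7, 2), (7, 3), (7, 4), (7, 5), (7, 6), (7, 7)]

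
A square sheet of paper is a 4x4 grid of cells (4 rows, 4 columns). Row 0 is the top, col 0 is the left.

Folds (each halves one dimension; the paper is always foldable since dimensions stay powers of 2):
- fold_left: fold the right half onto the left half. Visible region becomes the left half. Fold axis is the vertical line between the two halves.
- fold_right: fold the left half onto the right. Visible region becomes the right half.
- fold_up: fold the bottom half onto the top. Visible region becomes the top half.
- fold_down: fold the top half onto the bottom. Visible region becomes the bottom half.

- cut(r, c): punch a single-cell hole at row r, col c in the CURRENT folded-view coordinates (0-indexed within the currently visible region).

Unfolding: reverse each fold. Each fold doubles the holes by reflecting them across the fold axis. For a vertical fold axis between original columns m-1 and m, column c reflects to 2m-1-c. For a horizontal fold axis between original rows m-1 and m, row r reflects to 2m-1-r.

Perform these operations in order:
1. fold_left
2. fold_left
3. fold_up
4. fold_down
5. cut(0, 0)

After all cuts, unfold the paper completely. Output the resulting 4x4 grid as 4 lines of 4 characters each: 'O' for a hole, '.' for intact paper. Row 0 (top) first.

Op 1 fold_left: fold axis v@2; visible region now rows[0,4) x cols[0,2) = 4x2
Op 2 fold_left: fold axis v@1; visible region now rows[0,4) x cols[0,1) = 4x1
Op 3 fold_up: fold axis h@2; visible region now rows[0,2) x cols[0,1) = 2x1
Op 4 fold_down: fold axis h@1; visible region now rows[1,2) x cols[0,1) = 1x1
Op 5 cut(0, 0): punch at orig (1,0); cuts so far [(1, 0)]; region rows[1,2) x cols[0,1) = 1x1
Unfold 1 (reflect across h@1): 2 holes -> [(0, 0), (1, 0)]
Unfold 2 (reflect across h@2): 4 holes -> [(0, 0), (1, 0), (2, 0), (3, 0)]
Unfold 3 (reflect across v@1): 8 holes -> [(0, 0), (0, 1), (1, 0), (1, 1), (2, 0), (2, 1), (3, 0), (3, 1)]
Unfold 4 (reflect across v@2): 16 holes -> [(0, 0), (0, 1), (0, 2), (0, 3), (1, 0), (1, 1), (1, 2), (1, 3), (2, 0), (2, 1), (2, 2), (2, 3), (3, 0), (3, 1), (3, 2), (3, 3)]

Answer: OOOO
OOOO
OOOO
OOOO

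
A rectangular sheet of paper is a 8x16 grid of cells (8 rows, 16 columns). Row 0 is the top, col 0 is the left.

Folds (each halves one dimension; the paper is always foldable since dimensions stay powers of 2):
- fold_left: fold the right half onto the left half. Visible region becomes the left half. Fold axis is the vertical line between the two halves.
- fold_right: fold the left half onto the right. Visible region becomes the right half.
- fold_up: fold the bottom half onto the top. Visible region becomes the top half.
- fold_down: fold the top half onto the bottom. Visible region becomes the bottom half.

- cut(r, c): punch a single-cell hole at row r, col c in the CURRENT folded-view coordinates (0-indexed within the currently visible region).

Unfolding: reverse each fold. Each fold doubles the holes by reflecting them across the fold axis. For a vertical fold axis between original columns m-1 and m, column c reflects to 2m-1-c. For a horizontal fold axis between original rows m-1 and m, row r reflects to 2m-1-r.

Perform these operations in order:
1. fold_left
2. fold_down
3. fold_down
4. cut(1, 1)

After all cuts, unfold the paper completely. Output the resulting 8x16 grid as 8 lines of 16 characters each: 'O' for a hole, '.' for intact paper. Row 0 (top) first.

Answer: .O............O.
................
................
.O............O.
.O............O.
................
................
.O............O.

Derivation:
Op 1 fold_left: fold axis v@8; visible region now rows[0,8) x cols[0,8) = 8x8
Op 2 fold_down: fold axis h@4; visible region now rows[4,8) x cols[0,8) = 4x8
Op 3 fold_down: fold axis h@6; visible region now rows[6,8) x cols[0,8) = 2x8
Op 4 cut(1, 1): punch at orig (7,1); cuts so far [(7, 1)]; region rows[6,8) x cols[0,8) = 2x8
Unfold 1 (reflect across h@6): 2 holes -> [(4, 1), (7, 1)]
Unfold 2 (reflect across h@4): 4 holes -> [(0, 1), (3, 1), (4, 1), (7, 1)]
Unfold 3 (reflect across v@8): 8 holes -> [(0, 1), (0, 14), (3, 1), (3, 14), (4, 1), (4, 14), (7, 1), (7, 14)]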